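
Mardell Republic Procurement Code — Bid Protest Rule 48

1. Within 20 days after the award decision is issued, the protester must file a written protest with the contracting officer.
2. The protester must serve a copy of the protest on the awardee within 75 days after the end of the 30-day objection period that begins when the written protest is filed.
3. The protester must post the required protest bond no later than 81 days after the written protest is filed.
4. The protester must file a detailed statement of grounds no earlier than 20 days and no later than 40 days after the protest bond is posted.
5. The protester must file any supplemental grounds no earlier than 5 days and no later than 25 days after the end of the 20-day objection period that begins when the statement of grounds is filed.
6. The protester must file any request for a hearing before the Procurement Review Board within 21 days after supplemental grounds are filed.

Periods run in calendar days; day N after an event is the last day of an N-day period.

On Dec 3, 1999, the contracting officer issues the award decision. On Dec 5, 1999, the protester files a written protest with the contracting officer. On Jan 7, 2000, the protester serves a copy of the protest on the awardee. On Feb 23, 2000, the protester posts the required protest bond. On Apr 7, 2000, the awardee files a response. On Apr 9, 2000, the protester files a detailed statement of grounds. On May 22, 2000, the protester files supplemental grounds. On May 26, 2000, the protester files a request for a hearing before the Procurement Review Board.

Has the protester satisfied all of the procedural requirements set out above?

No

(1) due by Dec 3, 1999 + 20 days = Dec 23, 1999; completed Dec 5, 1999, before the deadline.
(2) due by Jan 4, 2000 + 75 days = Mar 19, 2000; completed Jan 7, 2000, before the deadline.
(3) due by Dec 5, 1999 + 81 days = Feb 24, 2000; completed Feb 23, 2000, before the deadline.
(4) the permitted window runs from Feb 23, 2000 + 20 = Mar 14, 2000 to Feb 23, 2000 + 40 = Apr 3, 2000; Apr 9, 2000 is 6 days past the end of the window.
No need to go further; step 4 was not satisfied.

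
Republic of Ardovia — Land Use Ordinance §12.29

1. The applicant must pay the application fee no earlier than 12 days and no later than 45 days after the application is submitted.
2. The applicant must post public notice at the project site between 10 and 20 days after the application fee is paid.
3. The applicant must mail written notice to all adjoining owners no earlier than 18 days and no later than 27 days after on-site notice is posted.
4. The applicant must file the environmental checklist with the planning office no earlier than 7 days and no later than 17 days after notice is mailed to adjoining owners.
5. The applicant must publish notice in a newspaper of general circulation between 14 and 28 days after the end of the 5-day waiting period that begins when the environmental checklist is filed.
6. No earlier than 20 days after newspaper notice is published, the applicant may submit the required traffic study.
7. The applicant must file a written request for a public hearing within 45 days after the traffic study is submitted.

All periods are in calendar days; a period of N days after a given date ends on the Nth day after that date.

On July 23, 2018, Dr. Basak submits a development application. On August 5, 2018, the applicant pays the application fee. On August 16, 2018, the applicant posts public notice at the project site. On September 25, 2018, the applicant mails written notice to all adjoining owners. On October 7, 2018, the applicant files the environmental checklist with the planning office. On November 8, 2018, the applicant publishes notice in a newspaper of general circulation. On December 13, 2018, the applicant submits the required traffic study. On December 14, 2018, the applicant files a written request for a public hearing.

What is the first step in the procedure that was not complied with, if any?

(1) the permitted window runs from July 23, 2018 + 12 = August 4, 2018 to July 23, 2018 + 45 = September 6, 2018; done August 5, 2018, which is between those dates.
(2) the permitted window runs from August 5, 2018 + 10 = August 15, 2018 to August 5, 2018 + 20 = August 25, 2018; done August 16, 2018 — within the window.
(3) the permitted window runs from August 16, 2018 + 18 = September 3, 2018 to August 16, 2018 + 27 = September 12, 2018; done September 25, 2018 — 13 days after the window closed.

Step 3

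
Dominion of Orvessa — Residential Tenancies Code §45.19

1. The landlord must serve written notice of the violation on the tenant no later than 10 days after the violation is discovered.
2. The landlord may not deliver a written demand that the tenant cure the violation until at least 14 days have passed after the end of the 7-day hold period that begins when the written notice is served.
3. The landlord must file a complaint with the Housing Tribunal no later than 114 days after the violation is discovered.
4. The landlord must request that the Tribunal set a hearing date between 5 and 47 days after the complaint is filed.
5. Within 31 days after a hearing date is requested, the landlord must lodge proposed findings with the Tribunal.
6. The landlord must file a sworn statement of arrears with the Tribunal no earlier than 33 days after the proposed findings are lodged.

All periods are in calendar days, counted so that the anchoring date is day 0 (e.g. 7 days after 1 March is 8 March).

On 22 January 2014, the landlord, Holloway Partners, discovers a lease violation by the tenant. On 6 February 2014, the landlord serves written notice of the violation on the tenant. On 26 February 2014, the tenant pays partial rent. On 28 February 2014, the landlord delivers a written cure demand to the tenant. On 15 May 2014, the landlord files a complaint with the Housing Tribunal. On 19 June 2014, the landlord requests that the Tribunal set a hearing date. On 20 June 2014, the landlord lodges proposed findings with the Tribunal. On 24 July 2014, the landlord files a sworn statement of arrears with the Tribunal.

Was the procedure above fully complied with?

Step 1: 10 days after 22 January 2014 (when the violation is discovered) is 1 February 2014; not done until 6 February 2014, 5 days after the deadline.

No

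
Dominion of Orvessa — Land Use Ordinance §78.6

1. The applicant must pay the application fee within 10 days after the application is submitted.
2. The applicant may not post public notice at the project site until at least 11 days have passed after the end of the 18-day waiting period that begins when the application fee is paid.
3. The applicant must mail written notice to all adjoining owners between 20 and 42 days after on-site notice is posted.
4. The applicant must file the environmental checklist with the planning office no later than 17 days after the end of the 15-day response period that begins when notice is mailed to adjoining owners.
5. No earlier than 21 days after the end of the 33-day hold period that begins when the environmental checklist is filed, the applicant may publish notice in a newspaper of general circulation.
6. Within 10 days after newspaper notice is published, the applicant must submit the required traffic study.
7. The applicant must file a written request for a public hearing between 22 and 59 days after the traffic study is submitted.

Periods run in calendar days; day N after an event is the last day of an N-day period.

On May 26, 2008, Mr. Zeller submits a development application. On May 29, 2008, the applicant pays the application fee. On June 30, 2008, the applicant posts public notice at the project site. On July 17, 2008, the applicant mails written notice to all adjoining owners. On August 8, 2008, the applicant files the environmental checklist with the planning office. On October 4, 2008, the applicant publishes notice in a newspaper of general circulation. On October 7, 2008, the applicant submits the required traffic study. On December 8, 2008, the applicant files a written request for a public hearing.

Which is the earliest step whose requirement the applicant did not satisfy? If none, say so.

Step 3

Step 1: 10 days after May 26, 2008 (when the application is submitted) is June 5, 2008; completed May 29, 2008, before the deadline.
Step 2: the earliest permitted date is 11 days after June 16, 2008 (end of the 18-day waiting period, which began when the application fee is paid on May 29, 2008), i.e. June 27, 2008; done June 30, 2008, after the minimum wait.
Step 3: the window is 20–42 days after June 30, 2008 (when on-site notice is posted), so July 20, 2008 through August 11, 2008; July 17, 2008 is 3 days too early.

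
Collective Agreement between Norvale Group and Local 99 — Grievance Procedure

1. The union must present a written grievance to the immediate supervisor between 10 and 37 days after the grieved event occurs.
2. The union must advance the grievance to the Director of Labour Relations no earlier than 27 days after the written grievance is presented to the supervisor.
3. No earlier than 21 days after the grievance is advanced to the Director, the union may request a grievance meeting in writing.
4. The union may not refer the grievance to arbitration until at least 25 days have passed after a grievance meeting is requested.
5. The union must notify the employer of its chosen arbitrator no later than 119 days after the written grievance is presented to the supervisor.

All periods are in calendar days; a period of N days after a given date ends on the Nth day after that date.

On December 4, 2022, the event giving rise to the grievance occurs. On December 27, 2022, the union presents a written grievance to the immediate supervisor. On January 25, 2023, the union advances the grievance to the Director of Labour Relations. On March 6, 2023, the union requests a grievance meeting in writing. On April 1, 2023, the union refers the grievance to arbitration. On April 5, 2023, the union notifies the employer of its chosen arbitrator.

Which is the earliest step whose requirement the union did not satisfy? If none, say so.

None — every step was satisfied

(1) the permitted window runs from December 4, 2022 + 10 = December 14, 2022 to December 4, 2022 + 37 = January 10, 2023; done December 27, 2022, which is between those dates.
(2) permitted from December 27, 2022 + 27 days = January 23, 2023 onward; January 25, 2023 is on or after that date.
(3) permitted from January 25, 2023 + 21 days = February 15, 2023 onward; done March 6, 2023 — permitted.
(4) permitted from March 6, 2023 + 25 days = March 31, 2023 onward; done April 1, 2023 — permitted.
(5) due by December 27, 2022 + 119 days = April 25, 2023; April 5, 2023 is within that limit.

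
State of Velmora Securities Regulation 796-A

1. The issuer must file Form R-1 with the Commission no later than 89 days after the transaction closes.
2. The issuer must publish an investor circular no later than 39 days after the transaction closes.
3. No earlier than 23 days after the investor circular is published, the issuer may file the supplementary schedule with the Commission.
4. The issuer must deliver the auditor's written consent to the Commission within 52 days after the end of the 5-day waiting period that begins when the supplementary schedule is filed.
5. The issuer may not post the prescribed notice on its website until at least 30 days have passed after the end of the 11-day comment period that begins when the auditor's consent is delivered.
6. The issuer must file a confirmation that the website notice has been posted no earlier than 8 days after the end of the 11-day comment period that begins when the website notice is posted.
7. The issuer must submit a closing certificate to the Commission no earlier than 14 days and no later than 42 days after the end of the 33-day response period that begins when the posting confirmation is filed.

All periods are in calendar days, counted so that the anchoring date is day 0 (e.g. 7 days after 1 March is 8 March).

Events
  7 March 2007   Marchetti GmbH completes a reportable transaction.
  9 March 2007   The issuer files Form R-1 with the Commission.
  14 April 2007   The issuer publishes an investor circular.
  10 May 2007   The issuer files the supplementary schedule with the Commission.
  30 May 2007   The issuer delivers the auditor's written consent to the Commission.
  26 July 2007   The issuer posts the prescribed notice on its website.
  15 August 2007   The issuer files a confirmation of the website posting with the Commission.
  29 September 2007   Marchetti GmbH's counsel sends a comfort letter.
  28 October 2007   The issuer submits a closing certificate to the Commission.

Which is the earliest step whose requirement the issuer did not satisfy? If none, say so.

Step 1: 89 days after 7 March 2007 (when the transaction closes) is 4 June 2007; done 9 March 2007 — timely.
Step 2: 39 days after 7 March 2007 (when the transaction closes) is 15 April 2007; completed 14 April 2007, before the deadline.
Step 3: the earliest permitted date is 23 days after 14 April 2007 (when the investor circular is published), i.e. 7 May 2007; done 10 May 2007, after the minimum wait.
Step 4: 52 days after 15 May 2007 (end of the 5-day waiting period, which began when the supplementary schedule is filed on 10 May 2007) is 6 July 2007; completed 30 May 2007, before the deadline.
Step 5: the earliest permitted date is 30 days after 10 June 2007 (end of the 11-day comment period, which began when the auditor's consent is delivered on 30 May 2007), i.e. 10 July 2007; done 26 July 2007, after the minimum wait.
Step 6: the earliest permitted date is 8 days after 6 August 2007 (end of the 11-day comment period, which began when the website notice is posted on 26 July 2007), i.e. 14 August 2007; done 15 August 2007 — permitted.
Step 7: the window is 14–42 days after 17 September 2007 (end of the 33-day response period, which began when the posting confirmation is filed on 15 August 2007), so 1 October 2007 through 29 October 2007; done 28 October 2007 — within the window.

None — every step was satisfied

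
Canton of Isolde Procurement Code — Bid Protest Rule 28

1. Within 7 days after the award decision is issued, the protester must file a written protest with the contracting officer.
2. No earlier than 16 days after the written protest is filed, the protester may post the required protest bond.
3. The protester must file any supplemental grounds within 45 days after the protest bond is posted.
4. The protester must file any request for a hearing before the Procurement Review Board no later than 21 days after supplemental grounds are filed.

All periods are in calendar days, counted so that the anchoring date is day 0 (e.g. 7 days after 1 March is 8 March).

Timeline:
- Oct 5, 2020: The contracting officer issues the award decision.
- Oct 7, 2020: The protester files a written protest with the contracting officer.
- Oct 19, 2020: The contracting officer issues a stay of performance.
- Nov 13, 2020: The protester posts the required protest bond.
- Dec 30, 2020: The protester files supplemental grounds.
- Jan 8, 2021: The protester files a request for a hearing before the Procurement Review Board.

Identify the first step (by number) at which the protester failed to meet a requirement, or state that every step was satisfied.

Step 1: 7 days after Oct 5, 2020 (when the award decision is issued) is Oct 12, 2020; Oct 7, 2020 is within that limit.
Step 2: the earliest permitted date is 16 days after Oct 7, 2020 (when the written protest is filed), i.e. Oct 23, 2020; done Nov 13, 2020 — permitted.
Step 3: 45 days after Nov 13, 2020 (when the protest bond is posted) is Dec 28, 2020; Dec 30, 2020 misses that deadline by 2 days.
Later steps need not be reached.

Step 3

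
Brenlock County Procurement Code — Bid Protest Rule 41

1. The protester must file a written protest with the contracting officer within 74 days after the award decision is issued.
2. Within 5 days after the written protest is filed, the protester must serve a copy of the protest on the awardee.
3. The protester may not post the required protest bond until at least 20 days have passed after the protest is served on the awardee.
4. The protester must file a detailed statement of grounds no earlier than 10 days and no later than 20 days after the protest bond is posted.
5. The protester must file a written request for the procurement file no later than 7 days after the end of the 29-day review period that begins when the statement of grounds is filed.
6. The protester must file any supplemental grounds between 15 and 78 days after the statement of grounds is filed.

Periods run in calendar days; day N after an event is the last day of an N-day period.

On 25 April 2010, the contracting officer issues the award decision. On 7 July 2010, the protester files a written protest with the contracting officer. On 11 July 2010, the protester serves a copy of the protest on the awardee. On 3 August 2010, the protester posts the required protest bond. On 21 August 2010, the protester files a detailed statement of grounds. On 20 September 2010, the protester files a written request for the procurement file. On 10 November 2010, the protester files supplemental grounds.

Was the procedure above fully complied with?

No

Step 1 — counting 74 days from 25 April 2010 (when the award decision is issued) gives a deadline of 8 July 2010; 7 July 2010 is within that limit.
Step 2 — counting 5 days from 7 July 2010 (when the written protest is filed) gives a deadline of 12 July 2010; 11 July 2010 is within that limit.
Step 3 — must wait 20 days from 11 July 2010 (when the protest is served on the awardee), so not before 31 July 2010; done 3 August 2010, after the minimum wait.
Step 4 — 10 and 20 days from 3 August 2010 (when the protest bond is posted) are 13 August 2010 and 23 August 2010 respectively; done 21 August 2010 — within the window.
Step 5 — counting 7 days from 19 September 2010 (end of the 29-day review period, which began when the statement of grounds is filed on 21 August 2010) gives a deadline of 26 September 2010; completed 20 September 2010, before the deadline.
Step 6 — 15 and 78 days from 21 August 2010 (when the statement of grounds is filed) are 5 September 2010 and 7 November 2010 respectively; 10 November 2010 is 3 days past the end of the window.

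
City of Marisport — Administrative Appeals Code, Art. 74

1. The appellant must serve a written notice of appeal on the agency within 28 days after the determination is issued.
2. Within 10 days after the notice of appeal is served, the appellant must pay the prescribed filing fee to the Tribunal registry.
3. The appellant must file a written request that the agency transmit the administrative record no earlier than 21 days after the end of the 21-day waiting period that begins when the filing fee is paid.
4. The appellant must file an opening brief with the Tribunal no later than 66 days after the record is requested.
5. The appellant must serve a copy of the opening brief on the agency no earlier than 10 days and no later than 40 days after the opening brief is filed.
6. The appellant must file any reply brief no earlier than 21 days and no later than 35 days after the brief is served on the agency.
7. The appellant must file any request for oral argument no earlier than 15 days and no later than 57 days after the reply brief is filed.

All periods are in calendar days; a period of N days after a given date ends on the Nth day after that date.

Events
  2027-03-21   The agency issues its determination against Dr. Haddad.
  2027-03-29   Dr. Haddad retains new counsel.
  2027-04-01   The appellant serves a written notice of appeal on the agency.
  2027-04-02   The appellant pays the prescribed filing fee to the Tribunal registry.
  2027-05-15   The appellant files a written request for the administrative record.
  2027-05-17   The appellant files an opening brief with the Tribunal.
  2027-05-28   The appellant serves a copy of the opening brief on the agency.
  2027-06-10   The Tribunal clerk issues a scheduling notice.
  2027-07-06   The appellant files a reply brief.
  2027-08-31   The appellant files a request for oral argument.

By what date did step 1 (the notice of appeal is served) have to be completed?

2027-04-18

Step 1 runs from 2027-03-21, when the determination is issued. 28 days after 2027-03-21 is 2027-04-18.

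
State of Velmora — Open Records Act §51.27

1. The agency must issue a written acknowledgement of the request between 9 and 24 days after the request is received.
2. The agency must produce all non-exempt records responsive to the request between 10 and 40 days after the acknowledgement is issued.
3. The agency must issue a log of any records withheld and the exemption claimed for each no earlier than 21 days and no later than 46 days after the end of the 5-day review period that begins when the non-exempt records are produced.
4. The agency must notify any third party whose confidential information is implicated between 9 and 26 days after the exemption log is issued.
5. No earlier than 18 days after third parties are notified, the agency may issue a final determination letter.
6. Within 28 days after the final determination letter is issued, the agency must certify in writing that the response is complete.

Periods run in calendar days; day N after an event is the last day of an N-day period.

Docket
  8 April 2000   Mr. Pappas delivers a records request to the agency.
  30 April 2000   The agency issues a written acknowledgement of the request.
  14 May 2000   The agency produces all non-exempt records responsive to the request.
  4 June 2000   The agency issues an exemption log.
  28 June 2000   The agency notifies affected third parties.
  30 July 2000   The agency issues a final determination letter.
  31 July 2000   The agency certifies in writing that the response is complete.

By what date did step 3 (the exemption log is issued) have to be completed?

The non-exempt records are produced on 14 May 2000; the 5-day review period therefore ends 19 May 2000, and step 3 runs from that date. The window is 21–46 days after 19 May 2000; it closes on 4 July 2000.

4 July 2000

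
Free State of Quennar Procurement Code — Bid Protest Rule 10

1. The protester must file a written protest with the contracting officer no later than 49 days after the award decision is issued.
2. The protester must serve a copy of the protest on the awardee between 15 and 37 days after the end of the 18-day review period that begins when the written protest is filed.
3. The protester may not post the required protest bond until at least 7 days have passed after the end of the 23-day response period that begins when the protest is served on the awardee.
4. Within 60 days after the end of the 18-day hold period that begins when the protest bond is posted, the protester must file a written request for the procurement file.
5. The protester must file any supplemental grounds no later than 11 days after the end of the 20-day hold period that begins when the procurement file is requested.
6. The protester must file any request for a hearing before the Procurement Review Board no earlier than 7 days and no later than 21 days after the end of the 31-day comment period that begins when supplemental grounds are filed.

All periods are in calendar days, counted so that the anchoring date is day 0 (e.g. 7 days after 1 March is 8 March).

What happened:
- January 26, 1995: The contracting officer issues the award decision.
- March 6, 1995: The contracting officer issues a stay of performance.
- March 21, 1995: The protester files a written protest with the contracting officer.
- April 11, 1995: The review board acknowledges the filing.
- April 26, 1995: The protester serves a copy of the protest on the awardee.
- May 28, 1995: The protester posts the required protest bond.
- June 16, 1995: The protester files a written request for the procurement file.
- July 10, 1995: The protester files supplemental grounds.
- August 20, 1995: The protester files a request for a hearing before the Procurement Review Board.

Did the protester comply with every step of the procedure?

Step 1: 49 days after January 26, 1995 (when the award decision is issued) is March 16, 1995; done March 21, 1995 — 5 days late.

No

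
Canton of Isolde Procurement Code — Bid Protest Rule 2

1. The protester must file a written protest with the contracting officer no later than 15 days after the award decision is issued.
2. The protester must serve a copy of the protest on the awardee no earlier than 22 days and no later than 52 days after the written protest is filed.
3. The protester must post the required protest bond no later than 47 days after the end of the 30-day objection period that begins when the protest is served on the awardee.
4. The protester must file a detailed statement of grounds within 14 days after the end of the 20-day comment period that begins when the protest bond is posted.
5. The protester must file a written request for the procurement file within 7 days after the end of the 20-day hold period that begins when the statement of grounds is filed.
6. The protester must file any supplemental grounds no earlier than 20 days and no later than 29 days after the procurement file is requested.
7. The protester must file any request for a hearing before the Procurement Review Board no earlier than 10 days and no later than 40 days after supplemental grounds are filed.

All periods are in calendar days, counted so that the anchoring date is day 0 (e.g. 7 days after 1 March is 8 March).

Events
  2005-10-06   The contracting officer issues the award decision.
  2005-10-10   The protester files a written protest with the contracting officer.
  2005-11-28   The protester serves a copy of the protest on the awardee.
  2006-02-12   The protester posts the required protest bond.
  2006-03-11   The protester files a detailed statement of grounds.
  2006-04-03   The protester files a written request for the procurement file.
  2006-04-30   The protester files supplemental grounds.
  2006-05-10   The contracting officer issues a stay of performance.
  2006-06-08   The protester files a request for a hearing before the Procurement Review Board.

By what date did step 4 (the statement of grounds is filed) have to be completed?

2006-03-18

The protest bond is posted on 2006-02-12; the 20-day comment period therefore ends 2006-03-04, and step 4 runs from that date. 14 days after 2006-03-04 is 2006-03-18.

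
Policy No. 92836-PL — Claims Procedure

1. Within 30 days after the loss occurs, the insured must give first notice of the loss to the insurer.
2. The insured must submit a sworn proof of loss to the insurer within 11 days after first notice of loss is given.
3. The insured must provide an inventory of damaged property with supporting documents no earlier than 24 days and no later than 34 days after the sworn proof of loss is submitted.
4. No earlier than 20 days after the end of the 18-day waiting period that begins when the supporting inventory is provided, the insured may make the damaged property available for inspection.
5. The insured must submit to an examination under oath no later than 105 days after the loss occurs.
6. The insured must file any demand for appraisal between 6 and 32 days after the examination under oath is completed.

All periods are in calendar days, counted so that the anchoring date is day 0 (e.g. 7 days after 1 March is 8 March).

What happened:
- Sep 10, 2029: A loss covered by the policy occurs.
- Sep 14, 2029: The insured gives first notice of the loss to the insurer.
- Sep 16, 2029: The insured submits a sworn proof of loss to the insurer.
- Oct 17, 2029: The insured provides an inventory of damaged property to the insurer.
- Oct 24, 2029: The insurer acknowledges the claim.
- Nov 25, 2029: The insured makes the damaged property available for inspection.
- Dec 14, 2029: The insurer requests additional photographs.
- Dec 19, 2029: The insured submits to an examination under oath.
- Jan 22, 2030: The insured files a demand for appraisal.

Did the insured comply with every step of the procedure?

No

Step 1: 30 days after Sep 10, 2029 (when the loss occurs) is Oct 10, 2029; Sep 14, 2029 is within that limit.
Step 2: 11 days after Sep 14, 2029 (when first notice of loss is given) is Sep 25, 2029; done Sep 16, 2029 — timely.
Step 3: the window is 24–34 days after Sep 16, 2029 (when the sworn proof of loss is submitted), so Oct 10, 2029 through Oct 20, 2029; done Oct 17, 2029, which is between those dates.
Step 4: the earliest permitted date is 20 days after Nov 4, 2029 (end of the 18-day waiting period, which began when the supporting inventory is provided on Oct 17, 2029), i.e. Nov 24, 2029; Nov 25, 2029 is on or after that date.
Step 5: 105 days after Sep 10, 2029 (when the loss occurs) is Dec 24, 2029; completed Dec 19, 2029, before the deadline.
Step 6: the window is 6–32 days after Dec 19, 2029 (when the examination under oath is completed), so Dec 25, 2029 through Jan 20, 2030; Jan 22, 2030 is 2 days past the end of the window.
The analysis stops there.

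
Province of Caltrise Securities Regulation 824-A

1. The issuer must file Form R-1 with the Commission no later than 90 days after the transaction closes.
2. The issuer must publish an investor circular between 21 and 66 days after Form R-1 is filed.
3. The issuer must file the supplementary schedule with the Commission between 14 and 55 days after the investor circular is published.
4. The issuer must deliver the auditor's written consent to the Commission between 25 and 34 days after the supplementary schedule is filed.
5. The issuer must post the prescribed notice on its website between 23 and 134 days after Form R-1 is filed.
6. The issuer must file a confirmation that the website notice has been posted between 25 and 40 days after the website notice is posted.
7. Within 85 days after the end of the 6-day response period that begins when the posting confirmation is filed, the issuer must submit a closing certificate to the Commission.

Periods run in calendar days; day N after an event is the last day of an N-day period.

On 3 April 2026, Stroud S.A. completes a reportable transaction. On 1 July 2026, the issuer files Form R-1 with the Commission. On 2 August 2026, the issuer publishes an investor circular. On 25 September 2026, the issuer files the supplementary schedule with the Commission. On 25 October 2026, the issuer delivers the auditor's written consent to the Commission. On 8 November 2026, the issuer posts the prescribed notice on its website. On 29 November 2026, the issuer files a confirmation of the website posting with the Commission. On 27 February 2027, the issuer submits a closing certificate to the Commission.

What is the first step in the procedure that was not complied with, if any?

Step 6

Step 1 — counting 90 days from 3 April 2026 (when the transaction closes) gives a deadline of 2 July 2026; 1 July 2026 is within that limit.
Step 2 — 21 and 66 days from 1 July 2026 (when Form R-1 is filed) are 22 July 2026 and 5 September 2026 respectively; done 2 August 2026, which is between those dates.
Step 3 — 14 and 55 days from 2 August 2026 (when the investor circular is published) are 16 August 2026 and 26 September 2026 respectively; 25 September 2026 falls inside that range.
Step 4 — 25 and 34 days from 25 September 2026 (when the supplementary schedule is filed) are 20 October 2026 and 29 October 2026 respectively; done 25 October 2026, which is between those dates.
Step 5 — 23 and 134 days from 1 July 2026 (when Form R-1 is filed) are 24 July 2026 and 12 November 2026 respectively; done 8 November 2026 — within the window.
Step 6 — 25 and 40 days from 8 November 2026 (when the website notice is posted) are 3 December 2026 and 18 December 2026 respectively; done 29 November 2026 — 4 days before the window opened.
That is the first point of non-compliance.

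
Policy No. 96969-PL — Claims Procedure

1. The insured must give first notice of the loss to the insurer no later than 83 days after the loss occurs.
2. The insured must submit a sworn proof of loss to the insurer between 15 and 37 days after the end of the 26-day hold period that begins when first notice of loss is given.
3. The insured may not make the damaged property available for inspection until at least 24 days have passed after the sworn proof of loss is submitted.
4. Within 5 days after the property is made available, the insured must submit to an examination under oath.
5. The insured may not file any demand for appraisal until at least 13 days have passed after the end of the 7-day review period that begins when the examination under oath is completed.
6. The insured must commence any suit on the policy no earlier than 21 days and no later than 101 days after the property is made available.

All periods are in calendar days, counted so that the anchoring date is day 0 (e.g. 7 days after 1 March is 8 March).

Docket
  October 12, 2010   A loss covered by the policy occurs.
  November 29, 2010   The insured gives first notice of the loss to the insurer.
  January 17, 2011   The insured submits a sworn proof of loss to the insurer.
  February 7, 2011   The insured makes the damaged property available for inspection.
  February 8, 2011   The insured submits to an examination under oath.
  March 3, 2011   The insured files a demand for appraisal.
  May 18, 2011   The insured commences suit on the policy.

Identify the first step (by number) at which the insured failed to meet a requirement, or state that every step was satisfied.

Step 3

Step 1 — counting 83 days from October 12, 2010 (when the loss occurs) gives a deadline of January 3, 2011; November 29, 2010 is within that limit.
Step 2 — 15 and 37 days from December 25, 2010 (end of the 26-day hold period, which began when first notice of loss is given on November 29, 2010) are January 9, 2011 and January 31, 2011 respectively; done January 17, 2011 — within the window.
Step 3 — must wait 24 days from January 17, 2011 (when the sworn proof of loss is submitted), so not before February 10, 2011; acted on February 7, 2011, 3 days prematurely.
No need to go further; step 3 was not satisfied.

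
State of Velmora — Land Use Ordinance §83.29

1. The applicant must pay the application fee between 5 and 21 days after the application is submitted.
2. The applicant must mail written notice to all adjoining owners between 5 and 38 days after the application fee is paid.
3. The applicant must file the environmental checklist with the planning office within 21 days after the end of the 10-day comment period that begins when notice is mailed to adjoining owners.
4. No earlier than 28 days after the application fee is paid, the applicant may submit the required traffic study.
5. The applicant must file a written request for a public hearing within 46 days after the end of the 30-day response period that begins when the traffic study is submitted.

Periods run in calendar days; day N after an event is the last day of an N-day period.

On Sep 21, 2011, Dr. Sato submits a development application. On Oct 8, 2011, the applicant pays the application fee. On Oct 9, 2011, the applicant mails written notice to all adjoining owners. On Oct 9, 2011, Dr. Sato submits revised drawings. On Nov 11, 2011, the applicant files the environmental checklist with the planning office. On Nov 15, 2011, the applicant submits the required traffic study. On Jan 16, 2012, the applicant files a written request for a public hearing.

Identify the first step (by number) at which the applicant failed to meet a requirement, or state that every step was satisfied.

Step 2

Step 1: the window is 5–21 days after Sep 21, 2011 (when the application is submitted), so Sep 26, 2011 through Oct 12, 2011; Oct 8, 2011 falls inside that range.
Step 2: the window is 5–38 days after Oct 8, 2011 (when the application fee is paid), so Oct 13, 2011 through Nov 15, 2011; done Oct 9, 2011 — 4 days before the window opened.
That is the first point of non-compliance.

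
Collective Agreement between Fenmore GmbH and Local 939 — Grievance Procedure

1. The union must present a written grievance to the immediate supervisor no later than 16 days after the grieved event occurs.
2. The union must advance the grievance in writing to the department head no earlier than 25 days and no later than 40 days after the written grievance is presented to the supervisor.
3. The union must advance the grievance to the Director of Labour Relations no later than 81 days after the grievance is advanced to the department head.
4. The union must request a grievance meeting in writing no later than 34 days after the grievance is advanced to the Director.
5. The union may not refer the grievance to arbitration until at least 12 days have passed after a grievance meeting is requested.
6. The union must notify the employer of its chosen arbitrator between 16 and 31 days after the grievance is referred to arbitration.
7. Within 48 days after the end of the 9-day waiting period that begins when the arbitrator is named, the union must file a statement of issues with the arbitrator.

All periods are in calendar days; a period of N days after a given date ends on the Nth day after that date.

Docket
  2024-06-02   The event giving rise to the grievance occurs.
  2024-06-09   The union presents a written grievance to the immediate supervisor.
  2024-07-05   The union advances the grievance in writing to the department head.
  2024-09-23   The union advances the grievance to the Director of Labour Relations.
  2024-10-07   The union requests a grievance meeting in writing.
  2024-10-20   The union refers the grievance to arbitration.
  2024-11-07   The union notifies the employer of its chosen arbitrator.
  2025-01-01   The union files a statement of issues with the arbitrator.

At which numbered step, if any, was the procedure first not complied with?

None — every step was satisfied

(1) due by 2024-06-02 + 16 days = 2024-06-18; 2024-06-09 is within that limit.
(2) the permitted window runs from 2024-06-09 + 25 = 2024-07-04 to 2024-06-09 + 40 = 2024-07-19; done 2024-07-05 — within the window.
(3) due by 2024-07-05 + 81 days = 2024-09-24; done 2024-09-23 — timely.
(4) due by 2024-09-23 + 34 days = 2024-10-27; completed 2024-10-07, before the deadline.
(5) permitted from 2024-10-07 + 12 days = 2024-10-19 onward; 2024-10-20 is on or after that date.
(6) the permitted window runs from 2024-10-20 + 16 = 2024-11-05 to 2024-10-20 + 31 = 2024-11-20; done 2024-11-07, which is between those dates.
(7) due by 2024-11-16 + 48 days = 2025-01-03; completed 2025-01-01, before the deadline.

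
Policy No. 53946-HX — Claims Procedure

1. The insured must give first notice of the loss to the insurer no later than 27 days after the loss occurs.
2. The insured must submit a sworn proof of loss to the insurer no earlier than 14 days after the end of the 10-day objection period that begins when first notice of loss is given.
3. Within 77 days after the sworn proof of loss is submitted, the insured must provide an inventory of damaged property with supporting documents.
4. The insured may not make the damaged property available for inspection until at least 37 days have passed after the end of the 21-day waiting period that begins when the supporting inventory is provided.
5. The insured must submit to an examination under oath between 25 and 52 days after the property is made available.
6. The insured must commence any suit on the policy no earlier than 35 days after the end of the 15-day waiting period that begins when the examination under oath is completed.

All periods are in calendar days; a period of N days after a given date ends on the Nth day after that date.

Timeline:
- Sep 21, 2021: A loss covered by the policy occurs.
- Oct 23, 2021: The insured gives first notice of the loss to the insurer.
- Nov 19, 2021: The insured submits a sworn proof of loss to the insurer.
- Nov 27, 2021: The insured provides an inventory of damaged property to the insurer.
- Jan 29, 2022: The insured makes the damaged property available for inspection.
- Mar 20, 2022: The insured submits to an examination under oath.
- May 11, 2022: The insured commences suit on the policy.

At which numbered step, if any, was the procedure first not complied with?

Step 1

(1) due by Sep 21, 2021 + 27 days = Oct 18, 2021; Oct 23, 2021 misses that deadline by 5 days.
Later steps need not be reached.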